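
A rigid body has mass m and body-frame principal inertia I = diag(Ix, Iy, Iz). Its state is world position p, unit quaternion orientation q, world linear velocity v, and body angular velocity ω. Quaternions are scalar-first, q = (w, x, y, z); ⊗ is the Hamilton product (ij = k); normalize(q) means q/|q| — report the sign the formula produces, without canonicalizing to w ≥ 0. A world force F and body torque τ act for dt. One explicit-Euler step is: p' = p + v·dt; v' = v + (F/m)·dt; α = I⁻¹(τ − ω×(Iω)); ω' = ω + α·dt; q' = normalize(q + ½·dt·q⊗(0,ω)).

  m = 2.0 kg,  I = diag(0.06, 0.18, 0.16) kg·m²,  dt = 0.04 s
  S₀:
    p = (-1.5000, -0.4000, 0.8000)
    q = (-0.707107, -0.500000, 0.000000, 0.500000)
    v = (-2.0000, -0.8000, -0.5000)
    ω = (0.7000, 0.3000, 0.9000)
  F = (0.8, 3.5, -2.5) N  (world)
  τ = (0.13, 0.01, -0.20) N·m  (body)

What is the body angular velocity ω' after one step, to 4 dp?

precession coupling ω×(Iω) = (-0.0054, -0.0630, 0.0252)
α = I⁻¹(τ − ω×Iω) = (2.2567, 0.4056, -1.4075)
new body rate ω' = (0.7903, 0.3162, 0.8437)

ω' = (0.7903, 0.3162, 0.8437)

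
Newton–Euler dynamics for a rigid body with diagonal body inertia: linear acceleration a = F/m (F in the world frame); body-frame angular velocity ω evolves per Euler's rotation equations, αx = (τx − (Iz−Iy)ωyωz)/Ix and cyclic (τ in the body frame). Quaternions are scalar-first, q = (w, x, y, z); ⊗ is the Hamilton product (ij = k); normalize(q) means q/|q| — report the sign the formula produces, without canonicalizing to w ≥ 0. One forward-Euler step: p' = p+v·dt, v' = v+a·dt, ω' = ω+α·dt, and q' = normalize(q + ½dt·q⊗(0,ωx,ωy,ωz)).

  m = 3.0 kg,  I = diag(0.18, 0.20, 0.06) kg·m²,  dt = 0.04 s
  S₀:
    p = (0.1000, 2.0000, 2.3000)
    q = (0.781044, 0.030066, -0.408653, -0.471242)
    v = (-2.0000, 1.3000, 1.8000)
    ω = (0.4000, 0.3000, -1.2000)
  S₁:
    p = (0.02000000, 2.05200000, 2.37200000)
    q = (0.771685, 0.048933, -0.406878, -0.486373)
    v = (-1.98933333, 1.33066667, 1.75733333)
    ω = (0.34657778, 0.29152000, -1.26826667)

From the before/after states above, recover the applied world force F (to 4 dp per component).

Δv = v₁−v₀ = (0.01066667, 0.03066667, -0.04266667)
applied force F = (0.8000, 2.3000, -3.2000)

F = (0.8000, 2.3000, -3.2000)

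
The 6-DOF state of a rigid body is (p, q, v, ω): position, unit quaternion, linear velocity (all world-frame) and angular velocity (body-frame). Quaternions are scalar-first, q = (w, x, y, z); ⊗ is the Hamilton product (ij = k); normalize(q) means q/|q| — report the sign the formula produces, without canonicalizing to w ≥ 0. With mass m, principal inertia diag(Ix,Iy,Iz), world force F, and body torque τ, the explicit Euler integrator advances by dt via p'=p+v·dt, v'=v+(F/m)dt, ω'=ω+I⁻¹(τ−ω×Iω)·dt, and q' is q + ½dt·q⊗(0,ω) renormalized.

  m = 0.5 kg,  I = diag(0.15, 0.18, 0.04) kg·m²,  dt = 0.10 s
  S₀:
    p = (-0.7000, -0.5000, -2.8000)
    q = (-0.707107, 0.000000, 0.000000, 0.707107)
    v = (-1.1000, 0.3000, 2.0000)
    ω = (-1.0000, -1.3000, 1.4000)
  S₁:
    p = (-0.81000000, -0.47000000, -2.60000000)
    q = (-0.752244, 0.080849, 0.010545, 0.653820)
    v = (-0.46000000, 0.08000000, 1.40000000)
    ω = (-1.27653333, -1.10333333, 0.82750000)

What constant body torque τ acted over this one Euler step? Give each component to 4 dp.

τ = (-0.1600, 0.2000, -0.1900)

ω₁ − ω₀ = (-0.27653333, 0.19666667, -0.57250000)
ω₀×(Iω₀) = (0.2548, -0.1540, 0.0390)
I·α + gyro = (-0.1600, 0.2000, -0.1900)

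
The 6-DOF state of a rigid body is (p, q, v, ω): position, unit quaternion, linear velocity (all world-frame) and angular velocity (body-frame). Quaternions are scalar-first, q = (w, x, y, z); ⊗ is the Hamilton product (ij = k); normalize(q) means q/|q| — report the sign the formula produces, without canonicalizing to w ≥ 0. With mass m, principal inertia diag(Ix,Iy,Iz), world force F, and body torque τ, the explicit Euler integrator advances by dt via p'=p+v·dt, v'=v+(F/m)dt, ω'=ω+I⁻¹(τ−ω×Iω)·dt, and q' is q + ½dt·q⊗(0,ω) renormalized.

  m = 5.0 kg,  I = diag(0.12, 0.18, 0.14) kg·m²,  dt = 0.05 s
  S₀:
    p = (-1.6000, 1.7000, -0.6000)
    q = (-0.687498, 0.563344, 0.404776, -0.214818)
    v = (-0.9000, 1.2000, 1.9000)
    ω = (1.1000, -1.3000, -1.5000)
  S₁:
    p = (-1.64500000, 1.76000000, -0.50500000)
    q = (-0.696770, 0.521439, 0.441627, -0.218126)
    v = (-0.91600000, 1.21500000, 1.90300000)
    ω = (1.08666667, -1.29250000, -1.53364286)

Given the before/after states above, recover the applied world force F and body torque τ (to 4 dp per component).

v₁ − v₀ = (-0.01600000, 0.01500000, 0.00300000)
m·(v₁−v₀)/dt = (-1.6000, 1.5000, 0.3000)
Δω = ω₁−ω₀ = (-0.01333333, 0.00750000, -0.03364286)
gyro term ω₀×Iω₀ = (-0.0780, 0.0330, -0.0858)
I·α + gyro = (-0.1100, 0.0600, -0.1800)

F = (-1.6000, 1.5000, 0.3000)
τ = (-0.1100, 0.0600, -0.1800)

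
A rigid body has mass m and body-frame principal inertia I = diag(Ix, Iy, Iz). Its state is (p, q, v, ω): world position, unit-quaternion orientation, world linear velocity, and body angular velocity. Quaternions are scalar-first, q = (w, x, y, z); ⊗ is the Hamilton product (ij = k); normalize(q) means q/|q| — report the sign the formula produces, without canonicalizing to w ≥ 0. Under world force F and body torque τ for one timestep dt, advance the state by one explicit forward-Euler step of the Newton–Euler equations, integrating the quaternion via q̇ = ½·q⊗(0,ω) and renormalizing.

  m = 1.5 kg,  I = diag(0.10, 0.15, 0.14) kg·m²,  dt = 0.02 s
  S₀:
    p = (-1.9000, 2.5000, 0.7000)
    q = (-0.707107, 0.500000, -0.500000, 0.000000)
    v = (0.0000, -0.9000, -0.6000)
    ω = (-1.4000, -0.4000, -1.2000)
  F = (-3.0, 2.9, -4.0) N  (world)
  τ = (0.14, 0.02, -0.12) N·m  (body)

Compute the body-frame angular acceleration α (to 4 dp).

gyro term ω×Iω = (-0.0048, -0.0672, 0.0280)
(τ − ω×Iω)/I = (1.4480, 0.5813, -1.0571)

α = (1.4480, 0.5813, -1.0571)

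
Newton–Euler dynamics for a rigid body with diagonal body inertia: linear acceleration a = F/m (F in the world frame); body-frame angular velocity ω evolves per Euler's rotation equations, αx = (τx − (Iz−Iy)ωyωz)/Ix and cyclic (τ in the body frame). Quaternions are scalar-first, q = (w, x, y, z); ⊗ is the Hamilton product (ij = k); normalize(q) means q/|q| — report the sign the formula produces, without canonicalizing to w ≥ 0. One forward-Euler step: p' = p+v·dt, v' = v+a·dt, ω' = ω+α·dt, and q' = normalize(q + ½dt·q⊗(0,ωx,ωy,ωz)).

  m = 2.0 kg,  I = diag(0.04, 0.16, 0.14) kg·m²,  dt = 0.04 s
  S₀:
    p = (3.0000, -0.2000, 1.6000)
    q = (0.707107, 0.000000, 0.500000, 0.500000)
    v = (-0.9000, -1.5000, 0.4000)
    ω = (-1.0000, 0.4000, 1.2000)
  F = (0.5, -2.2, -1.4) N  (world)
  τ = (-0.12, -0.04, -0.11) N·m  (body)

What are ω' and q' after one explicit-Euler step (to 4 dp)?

ω' = (-1.1104, 0.3600, 1.1823)
q' = (0.6907, -0.0061, 0.4954, 0.5267)

gyro term ω×Iω = (-0.0096, 0.1200, -0.0480)
α = I⁻¹(τ − ω×Iω) = (-2.7600, -1.0000, -0.4429)
ω' = ω + α·dt = (-1.1104, 0.3600, 1.1823)
q⊗(0,ω) = (-0.8000000, -0.3071070, -0.2171572, 1.3485284)
q' = normalize(q + ½dt·q⊗(0,ω)) = (0.6907, -0.0061, 0.4954, 0.5267)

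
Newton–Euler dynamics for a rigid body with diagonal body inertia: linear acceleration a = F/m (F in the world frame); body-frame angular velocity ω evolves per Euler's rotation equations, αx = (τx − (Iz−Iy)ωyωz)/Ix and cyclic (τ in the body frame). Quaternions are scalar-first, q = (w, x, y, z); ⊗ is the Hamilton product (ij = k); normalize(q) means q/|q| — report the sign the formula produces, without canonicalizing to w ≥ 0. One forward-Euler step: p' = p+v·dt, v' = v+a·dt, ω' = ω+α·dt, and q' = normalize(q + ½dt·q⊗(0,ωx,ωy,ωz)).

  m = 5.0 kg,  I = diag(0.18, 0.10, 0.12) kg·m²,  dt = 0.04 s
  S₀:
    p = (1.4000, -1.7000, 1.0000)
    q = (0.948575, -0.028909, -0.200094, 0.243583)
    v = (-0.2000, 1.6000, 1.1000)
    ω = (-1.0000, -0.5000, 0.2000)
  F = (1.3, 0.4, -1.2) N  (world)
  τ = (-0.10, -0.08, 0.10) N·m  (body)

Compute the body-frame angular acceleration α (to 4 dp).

precession coupling ω×(Iω) = (-0.0020, -0.0120, -0.0400)
α = I⁻¹(τ − ω×Iω) = (-0.5444, -0.6800, 1.1667)

α = (-0.5444, -0.6800, 1.1667)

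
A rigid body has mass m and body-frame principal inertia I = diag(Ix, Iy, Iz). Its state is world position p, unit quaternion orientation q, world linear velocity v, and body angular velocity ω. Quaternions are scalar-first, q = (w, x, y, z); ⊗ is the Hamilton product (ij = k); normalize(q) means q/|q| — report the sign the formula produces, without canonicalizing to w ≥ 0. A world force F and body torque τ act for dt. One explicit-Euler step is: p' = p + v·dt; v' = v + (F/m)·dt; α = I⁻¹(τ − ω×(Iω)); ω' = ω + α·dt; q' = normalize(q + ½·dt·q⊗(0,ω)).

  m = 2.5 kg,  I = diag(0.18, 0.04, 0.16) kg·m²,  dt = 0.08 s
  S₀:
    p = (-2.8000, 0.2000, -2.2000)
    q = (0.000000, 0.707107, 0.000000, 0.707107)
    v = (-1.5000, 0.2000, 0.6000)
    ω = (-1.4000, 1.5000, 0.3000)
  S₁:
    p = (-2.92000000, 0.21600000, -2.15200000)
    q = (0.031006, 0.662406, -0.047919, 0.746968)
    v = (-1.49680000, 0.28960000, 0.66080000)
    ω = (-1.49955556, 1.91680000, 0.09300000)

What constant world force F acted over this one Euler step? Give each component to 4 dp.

F = (0.1000, 2.8000, 1.9000)

Δv = v₁−v₀ = (0.00320000, 0.08960000, 0.06080000)
F = m·Δv/dt = (0.1000, 2.8000, 1.9000)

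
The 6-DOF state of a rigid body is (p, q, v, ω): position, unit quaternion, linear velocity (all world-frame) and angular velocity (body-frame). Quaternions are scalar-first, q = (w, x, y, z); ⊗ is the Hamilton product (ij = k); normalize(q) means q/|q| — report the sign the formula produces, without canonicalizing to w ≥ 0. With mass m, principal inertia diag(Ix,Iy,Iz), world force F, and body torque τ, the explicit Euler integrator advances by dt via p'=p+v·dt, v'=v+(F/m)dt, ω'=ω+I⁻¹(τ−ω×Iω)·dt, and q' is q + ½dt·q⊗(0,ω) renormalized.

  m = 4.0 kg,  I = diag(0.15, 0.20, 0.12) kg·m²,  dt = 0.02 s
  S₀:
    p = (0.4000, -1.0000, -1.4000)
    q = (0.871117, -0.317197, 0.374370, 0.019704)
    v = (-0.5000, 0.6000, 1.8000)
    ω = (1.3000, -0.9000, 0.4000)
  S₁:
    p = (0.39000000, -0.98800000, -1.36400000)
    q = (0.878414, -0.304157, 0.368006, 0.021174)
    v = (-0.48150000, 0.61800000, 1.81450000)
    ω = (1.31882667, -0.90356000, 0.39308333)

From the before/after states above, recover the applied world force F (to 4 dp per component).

Δv = v₁−v₀ = (0.01850000, 0.01800000, 0.01450000)
applied force F = (3.7000, 3.6000, 2.9000)

F = (3.7000, 3.6000, 2.9000)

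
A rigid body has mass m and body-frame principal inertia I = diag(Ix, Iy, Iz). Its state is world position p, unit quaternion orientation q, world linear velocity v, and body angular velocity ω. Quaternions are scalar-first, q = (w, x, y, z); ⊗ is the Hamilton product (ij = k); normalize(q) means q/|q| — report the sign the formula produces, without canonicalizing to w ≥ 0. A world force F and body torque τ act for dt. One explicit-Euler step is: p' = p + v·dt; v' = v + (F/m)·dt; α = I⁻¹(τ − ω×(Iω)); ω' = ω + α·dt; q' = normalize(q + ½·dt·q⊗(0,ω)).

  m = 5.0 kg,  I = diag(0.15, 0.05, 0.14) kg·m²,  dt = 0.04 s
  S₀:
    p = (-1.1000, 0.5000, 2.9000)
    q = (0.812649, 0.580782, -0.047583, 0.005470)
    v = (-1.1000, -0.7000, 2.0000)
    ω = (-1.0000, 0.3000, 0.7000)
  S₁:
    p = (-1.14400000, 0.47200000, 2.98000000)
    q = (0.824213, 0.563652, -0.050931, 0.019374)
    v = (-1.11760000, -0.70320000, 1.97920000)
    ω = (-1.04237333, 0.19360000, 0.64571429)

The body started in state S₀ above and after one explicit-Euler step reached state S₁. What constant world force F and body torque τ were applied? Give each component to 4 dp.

v₁ − v₀ = (-0.01760000, -0.00320000, -0.02080000)
m·(v₁−v₀)/dt = (-2.2000, -0.4000, -2.6000)
rate change Δω = (-0.04237333, -0.10640000, -0.05428571)
precession coupling = (0.0189, -0.0070, 0.0300)
I·α + gyro = (-0.1400, -0.1400, -0.1600)

F = (-2.2000, -0.4000, -2.6000)
τ = (-0.1400, -0.1400, -0.1600)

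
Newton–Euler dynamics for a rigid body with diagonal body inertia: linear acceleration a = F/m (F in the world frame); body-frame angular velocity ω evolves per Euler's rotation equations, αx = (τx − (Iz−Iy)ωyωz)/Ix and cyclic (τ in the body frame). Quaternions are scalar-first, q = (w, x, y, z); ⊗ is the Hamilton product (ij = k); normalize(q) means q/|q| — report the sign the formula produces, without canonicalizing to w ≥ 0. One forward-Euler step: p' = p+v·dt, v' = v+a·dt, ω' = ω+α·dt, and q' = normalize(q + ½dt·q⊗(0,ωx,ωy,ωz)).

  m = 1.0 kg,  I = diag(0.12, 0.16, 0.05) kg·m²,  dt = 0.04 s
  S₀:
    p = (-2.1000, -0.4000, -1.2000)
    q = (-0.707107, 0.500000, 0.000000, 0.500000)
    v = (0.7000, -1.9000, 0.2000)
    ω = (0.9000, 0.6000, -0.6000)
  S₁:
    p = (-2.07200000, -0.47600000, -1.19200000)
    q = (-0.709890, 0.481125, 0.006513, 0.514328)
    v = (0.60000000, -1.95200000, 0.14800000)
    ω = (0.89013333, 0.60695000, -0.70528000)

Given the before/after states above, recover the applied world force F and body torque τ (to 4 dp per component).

rate change Δω = (-0.00986667, 0.00695000, -0.10528000)
gyro term ω₀×Iω₀ = (0.0396, -0.0378, 0.0216)
applied torque τ = (0.0100, -0.0100, -0.1100)
v₁ − v₀ = (-0.10000000, -0.05200000, -0.05200000)
F = m·Δv/dt = (-2.5000, -1.3000, -1.3000)

F = (-2.5000, -1.3000, -1.3000)
τ = (0.0100, -0.0100, -0.1100)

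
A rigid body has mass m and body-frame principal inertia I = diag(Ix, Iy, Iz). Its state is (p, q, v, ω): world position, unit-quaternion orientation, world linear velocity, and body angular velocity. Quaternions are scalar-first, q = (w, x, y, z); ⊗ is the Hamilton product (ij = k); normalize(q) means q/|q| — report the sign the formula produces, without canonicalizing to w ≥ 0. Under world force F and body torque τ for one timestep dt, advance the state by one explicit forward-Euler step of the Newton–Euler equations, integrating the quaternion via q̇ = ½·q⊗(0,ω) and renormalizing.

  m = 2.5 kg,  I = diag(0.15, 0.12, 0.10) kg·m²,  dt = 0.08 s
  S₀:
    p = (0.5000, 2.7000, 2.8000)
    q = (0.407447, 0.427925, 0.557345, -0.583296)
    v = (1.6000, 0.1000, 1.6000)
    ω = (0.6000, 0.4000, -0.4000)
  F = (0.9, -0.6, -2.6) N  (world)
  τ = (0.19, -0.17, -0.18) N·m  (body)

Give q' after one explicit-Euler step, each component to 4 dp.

q' = (0.3787, 0.4379, 0.5564, -0.5960)

q⊗(0,ω) = (-0.7130114, 0.2548486, -0.0158288, -0.3262158)
q + ½dt·q⊗(0,ω), renormalized = (0.3787, 0.4379, 0.5564, -0.5960)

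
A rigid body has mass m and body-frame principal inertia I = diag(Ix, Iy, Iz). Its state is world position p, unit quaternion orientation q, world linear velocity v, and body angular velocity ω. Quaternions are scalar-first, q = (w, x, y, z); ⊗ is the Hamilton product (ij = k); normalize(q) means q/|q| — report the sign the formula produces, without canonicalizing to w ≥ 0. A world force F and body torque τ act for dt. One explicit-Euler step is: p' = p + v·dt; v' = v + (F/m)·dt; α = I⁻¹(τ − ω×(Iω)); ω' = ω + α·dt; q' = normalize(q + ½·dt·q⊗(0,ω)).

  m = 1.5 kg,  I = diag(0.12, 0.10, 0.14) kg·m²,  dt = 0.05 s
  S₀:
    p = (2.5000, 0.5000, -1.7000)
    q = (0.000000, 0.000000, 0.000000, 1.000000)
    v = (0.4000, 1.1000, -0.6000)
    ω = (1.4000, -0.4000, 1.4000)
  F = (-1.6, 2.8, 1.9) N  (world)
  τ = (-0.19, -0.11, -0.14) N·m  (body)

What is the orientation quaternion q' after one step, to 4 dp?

2q̇ = q⊗(0,ω) = (-1.4000000, 0.4000000, 1.4000000, 0.0000000)
q' = normalize(q + ½dt·q⊗(0,ω)) = (-0.0350, 0.0100, 0.0350, 0.9987)

q' = (-0.0350, 0.0100, 0.0350, 0.9987)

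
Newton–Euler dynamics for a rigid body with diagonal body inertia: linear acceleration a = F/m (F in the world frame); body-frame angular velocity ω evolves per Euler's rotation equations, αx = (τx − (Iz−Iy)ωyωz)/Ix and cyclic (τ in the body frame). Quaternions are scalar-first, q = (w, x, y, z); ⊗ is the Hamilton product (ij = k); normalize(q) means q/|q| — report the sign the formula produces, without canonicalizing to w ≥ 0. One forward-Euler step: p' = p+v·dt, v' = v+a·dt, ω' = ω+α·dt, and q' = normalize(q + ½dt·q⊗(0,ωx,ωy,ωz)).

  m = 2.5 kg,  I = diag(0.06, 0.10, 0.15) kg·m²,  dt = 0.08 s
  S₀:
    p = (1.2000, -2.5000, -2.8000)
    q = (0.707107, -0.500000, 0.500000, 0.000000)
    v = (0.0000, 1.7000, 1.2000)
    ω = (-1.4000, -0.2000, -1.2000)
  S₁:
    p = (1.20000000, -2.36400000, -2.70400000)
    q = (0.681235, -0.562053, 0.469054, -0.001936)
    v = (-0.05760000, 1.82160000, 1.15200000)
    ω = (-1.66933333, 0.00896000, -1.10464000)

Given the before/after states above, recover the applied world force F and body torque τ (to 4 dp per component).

Δω = ω₁−ω₀ = (-0.26933333, 0.20896000, 0.09536000)
precession coupling = (0.0120, -0.1512, 0.0112)
I·α + gyro = (-0.1900, 0.1100, 0.1900)
v₁ − v₀ = (-0.05760000, 0.12160000, -0.04800000)
F = m·Δv/dt = (-1.8000, 3.8000, -1.5000)

F = (-1.8000, 3.8000, -1.5000)
τ = (-0.1900, 0.1100, 0.1900)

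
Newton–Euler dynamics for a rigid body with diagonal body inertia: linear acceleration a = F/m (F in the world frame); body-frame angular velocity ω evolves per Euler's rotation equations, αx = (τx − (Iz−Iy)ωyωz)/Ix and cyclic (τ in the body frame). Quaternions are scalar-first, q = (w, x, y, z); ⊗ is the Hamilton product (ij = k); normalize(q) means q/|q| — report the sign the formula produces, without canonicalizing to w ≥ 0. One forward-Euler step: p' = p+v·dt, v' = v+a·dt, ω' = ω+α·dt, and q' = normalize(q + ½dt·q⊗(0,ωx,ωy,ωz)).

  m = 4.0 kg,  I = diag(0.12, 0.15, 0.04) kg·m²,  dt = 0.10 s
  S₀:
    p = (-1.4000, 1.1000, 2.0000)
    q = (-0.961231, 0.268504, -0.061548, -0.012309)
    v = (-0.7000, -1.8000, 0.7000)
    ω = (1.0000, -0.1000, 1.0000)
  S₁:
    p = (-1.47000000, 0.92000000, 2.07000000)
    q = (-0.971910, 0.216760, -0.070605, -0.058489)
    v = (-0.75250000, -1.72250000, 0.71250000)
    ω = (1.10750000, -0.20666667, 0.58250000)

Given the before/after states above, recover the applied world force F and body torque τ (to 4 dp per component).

rate change Δω = (0.10750000, -0.10666667, -0.41750000)
precession coupling = (0.0110, 0.0800, -0.0030)
applied torque τ = (0.1400, -0.0800, -0.1700)
v₁ − v₀ = (-0.05250000, 0.07750000, 0.01250000)
F = m·Δv/dt = (-2.1000, 3.1000, 0.5000)

F = (-2.1000, 3.1000, 0.5000)
τ = (0.1400, -0.0800, -0.1700)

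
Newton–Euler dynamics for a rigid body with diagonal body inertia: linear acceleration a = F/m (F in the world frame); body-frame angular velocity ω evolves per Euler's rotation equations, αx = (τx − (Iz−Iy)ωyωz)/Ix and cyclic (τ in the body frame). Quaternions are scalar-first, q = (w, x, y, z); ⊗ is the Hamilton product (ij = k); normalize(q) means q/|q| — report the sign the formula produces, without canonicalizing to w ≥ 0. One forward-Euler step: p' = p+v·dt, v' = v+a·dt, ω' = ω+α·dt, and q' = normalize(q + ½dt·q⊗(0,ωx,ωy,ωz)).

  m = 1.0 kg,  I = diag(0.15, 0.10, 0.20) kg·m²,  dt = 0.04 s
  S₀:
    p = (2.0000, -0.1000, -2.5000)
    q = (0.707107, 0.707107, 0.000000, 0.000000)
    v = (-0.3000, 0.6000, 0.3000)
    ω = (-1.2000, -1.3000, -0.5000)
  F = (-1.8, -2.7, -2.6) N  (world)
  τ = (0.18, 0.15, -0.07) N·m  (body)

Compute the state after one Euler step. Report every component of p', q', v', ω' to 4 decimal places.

p' = (1.9880, -0.0760, -2.4880)
q' = (0.7236, 0.6897, -0.0113, -0.0254)
v' = (-0.3720, 0.4920, 0.1960)
ω' = (-1.1693, -1.2280, -0.4984)

a = F/m = (-1.8000, -2.7000, -2.6000)
new position p' = (1.9880, -0.0760, -2.4880)
v' = v + a·dt = (-0.3720, 0.4920, 0.1960)
α = I⁻¹(τ − ω×Iω) = (0.7667, 1.8000, 0.0400)
ω + α·dt = (-1.1693, -1.2280, -0.4984)
Hamilton product q⊗(0,ω) = (0.8485284, -0.8485284, -0.5656856, -1.2727926)
q' = normalize(q + ½dt·q⊗(0,ω)) = (0.7236, 0.6897, -0.0113, -0.0254)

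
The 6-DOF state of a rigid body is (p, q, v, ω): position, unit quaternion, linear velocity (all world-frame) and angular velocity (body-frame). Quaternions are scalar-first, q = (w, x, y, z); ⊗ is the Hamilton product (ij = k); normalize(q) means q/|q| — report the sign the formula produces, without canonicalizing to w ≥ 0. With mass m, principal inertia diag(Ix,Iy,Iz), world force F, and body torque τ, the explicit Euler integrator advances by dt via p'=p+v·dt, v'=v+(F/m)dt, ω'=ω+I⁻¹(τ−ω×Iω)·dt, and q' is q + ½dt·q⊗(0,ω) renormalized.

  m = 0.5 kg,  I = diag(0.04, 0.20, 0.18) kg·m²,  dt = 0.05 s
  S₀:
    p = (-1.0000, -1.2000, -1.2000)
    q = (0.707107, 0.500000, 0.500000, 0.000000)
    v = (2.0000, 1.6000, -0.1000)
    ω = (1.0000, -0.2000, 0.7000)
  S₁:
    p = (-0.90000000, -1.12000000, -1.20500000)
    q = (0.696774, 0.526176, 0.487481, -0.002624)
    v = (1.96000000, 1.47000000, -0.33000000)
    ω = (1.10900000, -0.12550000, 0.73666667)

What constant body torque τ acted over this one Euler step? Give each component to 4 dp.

rate change Δω = (0.10900000, 0.07450000, 0.03666667)
gyro term ω₀×Iω₀ = (0.0028, -0.0980, -0.0320)
applied torque τ = (0.0900, 0.2000, 0.1000)

τ = (0.0900, 0.2000, 0.1000)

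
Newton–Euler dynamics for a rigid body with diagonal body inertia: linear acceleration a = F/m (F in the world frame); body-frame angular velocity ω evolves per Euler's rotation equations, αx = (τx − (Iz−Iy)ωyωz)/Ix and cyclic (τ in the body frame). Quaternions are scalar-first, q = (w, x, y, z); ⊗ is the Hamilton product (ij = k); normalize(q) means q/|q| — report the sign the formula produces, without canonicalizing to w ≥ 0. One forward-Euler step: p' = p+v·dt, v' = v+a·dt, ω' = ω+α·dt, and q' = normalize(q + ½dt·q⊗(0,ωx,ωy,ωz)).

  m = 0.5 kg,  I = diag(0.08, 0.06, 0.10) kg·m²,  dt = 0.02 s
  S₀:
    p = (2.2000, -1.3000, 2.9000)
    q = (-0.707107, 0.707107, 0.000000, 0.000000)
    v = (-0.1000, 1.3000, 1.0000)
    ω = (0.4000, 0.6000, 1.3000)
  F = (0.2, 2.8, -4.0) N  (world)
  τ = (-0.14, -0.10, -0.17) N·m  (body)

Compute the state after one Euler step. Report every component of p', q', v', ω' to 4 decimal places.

a = F/m = (0.4000, 5.6000, -8.0000)
new position p' = (2.1980, -1.2740, 2.9200)
new velocity v' = (-0.0920, 1.4120, 0.8400)
(τ − ω×Iω)/I = (-2.1400, -1.4933, -1.6520)
ω' = ω + α·dt = (0.3572, 0.5701, 1.2670)
q⊗(0,ω) = (-0.2828428, -0.2828428, -1.3435033, -0.4949749)
q + ½dt·q⊗(0,ω), renormalized = (-0.7099, 0.7042, -0.0134, -0.0049)

p' = (2.1980, -1.2740, 2.9200)
q' = (-0.7099, 0.7042, -0.0134, -0.0049)
v' = (-0.0920, 1.4120, 0.8400)
ω' = (0.3572, 0.5701, 1.2670)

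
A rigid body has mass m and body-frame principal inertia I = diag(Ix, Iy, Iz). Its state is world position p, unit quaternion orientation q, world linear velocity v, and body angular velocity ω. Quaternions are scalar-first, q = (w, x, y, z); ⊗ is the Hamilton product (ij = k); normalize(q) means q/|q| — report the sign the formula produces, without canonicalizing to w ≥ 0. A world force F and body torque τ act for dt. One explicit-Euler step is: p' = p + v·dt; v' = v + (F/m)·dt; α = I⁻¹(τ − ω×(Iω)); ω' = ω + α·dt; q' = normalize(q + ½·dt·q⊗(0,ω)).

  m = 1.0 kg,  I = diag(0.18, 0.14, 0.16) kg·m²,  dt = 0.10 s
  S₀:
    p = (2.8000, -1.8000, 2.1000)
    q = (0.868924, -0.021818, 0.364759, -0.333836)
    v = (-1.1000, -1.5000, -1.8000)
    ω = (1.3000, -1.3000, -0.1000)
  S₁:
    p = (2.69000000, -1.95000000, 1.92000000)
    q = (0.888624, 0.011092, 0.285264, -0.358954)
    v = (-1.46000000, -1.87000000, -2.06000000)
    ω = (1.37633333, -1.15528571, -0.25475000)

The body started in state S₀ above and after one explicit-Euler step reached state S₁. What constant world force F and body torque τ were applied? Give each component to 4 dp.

Δω = ω₁−ω₀ = (0.07633333, 0.14471429, -0.15475000)
gyro term ω₀×Iω₀ = (0.0026, -0.0026, 0.0676)
applied torque τ = (0.1400, 0.2000, -0.1800)
Δv = v₁−v₀ = (-0.36000000, -0.37000000, -0.26000000)
m·(v₁−v₀)/dt = (-3.6000, -3.7000, -2.6000)

F = (-3.6000, -3.7000, -2.6000)
τ = (0.1400, 0.2000, -0.1800)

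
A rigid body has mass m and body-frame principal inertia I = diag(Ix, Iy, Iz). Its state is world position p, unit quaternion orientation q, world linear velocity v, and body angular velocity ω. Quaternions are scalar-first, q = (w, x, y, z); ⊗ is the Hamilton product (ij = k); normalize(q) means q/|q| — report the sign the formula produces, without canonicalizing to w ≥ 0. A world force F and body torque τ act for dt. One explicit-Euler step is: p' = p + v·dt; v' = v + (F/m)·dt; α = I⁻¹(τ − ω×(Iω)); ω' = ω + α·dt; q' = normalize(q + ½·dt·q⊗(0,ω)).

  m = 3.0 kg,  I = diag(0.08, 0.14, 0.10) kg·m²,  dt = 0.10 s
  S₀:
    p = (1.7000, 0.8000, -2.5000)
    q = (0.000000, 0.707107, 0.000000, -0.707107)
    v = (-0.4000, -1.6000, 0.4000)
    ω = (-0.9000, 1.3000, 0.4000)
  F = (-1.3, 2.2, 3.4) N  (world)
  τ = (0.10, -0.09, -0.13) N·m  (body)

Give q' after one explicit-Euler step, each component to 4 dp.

q' = (0.0458, 0.7506, 0.0176, -0.6590)

q⊗(0,ω) = (0.9192391, 0.9192391, 0.3535535, 0.9192391)
q + ½dt·q⊗(0,ω), renormalized = (0.0458, 0.7506, 0.0176, -0.6590)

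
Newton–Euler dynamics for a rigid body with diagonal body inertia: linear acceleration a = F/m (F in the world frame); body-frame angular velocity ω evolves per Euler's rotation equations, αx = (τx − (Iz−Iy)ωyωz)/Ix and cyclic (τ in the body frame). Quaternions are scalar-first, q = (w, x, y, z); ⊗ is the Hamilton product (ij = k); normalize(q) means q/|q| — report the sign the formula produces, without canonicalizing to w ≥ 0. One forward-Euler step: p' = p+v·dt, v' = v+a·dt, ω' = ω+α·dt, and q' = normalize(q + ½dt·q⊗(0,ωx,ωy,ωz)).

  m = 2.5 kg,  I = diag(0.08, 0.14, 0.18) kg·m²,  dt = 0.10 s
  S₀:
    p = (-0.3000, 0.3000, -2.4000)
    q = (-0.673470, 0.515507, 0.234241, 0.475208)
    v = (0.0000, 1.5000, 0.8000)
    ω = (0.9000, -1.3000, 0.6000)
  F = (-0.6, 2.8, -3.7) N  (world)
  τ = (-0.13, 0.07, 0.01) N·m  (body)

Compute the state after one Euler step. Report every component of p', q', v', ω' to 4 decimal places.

p' = p + v·dt = (-0.3000, 0.4500, -2.3200)
v + (F/m)dt = (-0.0240, 1.6120, 0.6520)
angular accel α = (-1.2350, 0.8857, 0.4456)
new body rate ω' = (0.7765, -1.2114, 0.6446)
2q̇ = q⊗(0,ω) = (-0.4445678, 0.1521920, 0.9938940, -1.2850580)
q' = normalize(q + ½dt·q⊗(0,ω)) = (-0.6932, 0.5213, 0.2829, 0.4095)

p' = (-0.3000, 0.4500, -2.3200)
q' = (-0.6932, 0.5213, 0.2829, 0.4095)
v' = (-0.0240, 1.6120, 0.6520)
ω' = (0.7765, -1.2114, 0.6446)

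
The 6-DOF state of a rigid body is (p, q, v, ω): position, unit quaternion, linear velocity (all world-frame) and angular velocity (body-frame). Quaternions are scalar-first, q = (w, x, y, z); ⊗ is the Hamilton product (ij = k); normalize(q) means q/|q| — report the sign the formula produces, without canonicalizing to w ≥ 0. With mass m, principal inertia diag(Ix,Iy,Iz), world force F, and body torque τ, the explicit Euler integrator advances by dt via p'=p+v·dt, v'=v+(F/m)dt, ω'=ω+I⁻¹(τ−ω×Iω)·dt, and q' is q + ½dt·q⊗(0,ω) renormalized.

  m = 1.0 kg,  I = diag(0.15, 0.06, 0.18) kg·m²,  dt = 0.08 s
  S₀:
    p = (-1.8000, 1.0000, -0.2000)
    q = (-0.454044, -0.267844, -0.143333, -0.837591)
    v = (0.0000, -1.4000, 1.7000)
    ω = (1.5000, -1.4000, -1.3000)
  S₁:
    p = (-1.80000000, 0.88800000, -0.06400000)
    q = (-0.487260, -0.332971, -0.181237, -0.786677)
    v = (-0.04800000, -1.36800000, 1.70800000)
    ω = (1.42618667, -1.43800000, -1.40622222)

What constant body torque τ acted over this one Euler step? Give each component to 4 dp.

rate change Δω = (-0.07381333, -0.03800000, -0.10622222)
precession coupling = (0.2184, 0.0585, 0.1890)
τ = I·(Δω/dt) + ω₀×(Iω₀) = (0.0800, 0.0300, -0.0500)

τ = (0.0800, 0.0300, -0.0500)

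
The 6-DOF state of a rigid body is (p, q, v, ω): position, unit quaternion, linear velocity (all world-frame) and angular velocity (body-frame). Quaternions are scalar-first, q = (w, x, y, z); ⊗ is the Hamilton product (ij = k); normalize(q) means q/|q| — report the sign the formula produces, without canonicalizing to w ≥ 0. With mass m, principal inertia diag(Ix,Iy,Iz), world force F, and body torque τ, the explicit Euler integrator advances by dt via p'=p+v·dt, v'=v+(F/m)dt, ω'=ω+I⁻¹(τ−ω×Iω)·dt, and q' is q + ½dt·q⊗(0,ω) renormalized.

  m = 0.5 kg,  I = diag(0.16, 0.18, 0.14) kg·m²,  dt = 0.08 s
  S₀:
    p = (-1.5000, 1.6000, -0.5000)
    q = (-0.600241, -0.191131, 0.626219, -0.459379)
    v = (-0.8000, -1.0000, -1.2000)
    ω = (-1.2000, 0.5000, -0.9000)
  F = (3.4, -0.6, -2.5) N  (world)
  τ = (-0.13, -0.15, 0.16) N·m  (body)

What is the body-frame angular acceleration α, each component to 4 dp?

precession coupling ω×(Iω) = (0.0180, 0.0216, -0.0120)
(τ − ω×Iω)/I = (-0.9250, -0.9533, 1.2286)

α = (-0.9250, -0.9533, 1.2286)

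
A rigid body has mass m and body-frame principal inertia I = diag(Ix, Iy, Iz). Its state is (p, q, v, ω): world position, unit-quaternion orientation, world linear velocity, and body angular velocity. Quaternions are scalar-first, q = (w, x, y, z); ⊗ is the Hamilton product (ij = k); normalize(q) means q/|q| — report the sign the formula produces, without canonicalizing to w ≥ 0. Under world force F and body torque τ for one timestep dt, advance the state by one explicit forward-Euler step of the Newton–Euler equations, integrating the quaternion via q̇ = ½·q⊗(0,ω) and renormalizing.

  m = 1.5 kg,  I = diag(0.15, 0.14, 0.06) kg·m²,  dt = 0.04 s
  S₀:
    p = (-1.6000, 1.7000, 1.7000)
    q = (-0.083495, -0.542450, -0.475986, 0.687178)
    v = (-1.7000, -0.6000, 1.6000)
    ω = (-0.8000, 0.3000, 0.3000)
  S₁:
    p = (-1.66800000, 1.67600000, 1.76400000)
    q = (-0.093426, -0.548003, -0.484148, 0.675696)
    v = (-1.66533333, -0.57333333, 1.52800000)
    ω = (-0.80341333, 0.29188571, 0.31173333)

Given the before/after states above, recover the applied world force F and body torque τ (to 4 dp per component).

F = (1.3000, 1.0000, -2.7000)
τ = (-0.0200, -0.0500, 0.0200)

ω₁ − ω₀ = (-0.00341333, -0.00811429, 0.01173333)
ω₀×(Iω₀) = (-0.0072, -0.0216, 0.0024)
I·α + gyro = (-0.0200, -0.0500, 0.0200)
velocity change Δv = (0.03466667, 0.02666667, -0.07200000)
m·(v₁−v₀)/dt = (1.3000, 1.0000, -2.7000)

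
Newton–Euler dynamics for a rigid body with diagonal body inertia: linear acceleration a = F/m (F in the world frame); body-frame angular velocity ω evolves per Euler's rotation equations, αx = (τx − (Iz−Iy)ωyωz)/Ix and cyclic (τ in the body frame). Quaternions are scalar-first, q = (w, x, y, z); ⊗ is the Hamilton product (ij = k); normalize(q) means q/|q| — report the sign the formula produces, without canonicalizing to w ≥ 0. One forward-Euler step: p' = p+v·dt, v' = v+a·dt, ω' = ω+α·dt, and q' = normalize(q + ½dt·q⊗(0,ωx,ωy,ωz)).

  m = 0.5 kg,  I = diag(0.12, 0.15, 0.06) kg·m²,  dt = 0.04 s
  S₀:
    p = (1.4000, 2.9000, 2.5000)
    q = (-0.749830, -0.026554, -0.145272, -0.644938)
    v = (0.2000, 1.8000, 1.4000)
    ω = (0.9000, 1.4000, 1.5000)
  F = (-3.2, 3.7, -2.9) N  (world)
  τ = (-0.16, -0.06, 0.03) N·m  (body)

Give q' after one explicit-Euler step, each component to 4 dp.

q⊗(0,ω) = (1.1946864, 0.0101582, -1.5903752, -1.0311758)
q + ½dt·q⊗(0,ω), renormalized = (-0.7252, -0.0263, -0.1769, -0.6649)

q' = (-0.7252, -0.0263, -0.1769, -0.6649)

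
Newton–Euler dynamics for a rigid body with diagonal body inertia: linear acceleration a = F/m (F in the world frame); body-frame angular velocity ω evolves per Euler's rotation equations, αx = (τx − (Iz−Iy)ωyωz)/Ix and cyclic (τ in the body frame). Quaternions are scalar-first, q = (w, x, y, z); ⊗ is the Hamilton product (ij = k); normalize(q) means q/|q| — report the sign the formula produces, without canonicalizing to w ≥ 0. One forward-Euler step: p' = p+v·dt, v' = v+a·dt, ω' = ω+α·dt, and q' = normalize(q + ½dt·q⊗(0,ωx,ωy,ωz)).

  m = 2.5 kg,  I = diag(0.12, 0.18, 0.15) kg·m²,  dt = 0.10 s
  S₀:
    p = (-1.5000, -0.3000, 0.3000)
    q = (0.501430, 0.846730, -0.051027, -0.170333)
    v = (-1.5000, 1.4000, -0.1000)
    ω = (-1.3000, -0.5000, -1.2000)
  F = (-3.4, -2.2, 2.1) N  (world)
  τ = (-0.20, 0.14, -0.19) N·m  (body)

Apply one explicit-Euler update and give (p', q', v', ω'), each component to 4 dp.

a = F/m = (-1.3600, -0.8800, 0.8400)
new position p' = (-1.6500, -0.1600, 0.2900)
v + (F/m)dt = (-1.6360, 1.3120, -0.0160)
ω×(Iω) gyroscopic = (-0.0180, -0.0468, 0.0390)
α = I⁻¹(τ − ω×Iω) = (-1.5167, 1.0378, -1.5267)
new body rate ω' = (-1.4517, -0.3962, -1.3527)
Hamilton product q⊗(0,ω) = (0.8708359, -0.6757931, 0.9867939, -1.0914161)
updated quaternion q' = (0.5427, 0.8095, -0.0017, -0.2240)

p' = (-1.6500, -0.1600, 0.2900)
q' = (0.5427, 0.8095, -0.0017, -0.2240)
v' = (-1.6360, 1.3120, -0.0160)
ω' = (-1.4517, -0.3962, -1.3527)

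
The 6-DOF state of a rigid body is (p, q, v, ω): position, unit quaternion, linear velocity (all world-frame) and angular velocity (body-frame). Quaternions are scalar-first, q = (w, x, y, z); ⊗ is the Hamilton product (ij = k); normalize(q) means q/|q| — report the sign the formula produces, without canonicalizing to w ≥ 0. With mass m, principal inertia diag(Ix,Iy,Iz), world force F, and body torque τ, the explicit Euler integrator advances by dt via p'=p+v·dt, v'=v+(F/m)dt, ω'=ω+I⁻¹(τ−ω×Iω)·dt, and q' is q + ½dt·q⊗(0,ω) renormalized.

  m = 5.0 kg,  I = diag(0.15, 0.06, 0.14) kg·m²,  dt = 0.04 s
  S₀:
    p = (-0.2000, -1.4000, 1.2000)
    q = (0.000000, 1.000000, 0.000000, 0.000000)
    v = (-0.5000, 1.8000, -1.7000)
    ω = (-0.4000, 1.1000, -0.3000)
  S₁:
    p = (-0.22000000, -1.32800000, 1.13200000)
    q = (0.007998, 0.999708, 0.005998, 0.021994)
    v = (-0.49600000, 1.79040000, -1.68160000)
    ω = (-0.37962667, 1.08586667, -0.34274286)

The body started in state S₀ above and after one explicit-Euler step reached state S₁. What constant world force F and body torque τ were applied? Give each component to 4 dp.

Δv = v₁−v₀ = (0.00400000, -0.00960000, 0.01840000)
applied force F = (0.5000, -1.2000, 2.3000)
rate change Δω = (0.02037333, -0.01413333, -0.04274286)
τ = I·(Δω/dt) + ω₀×(Iω₀) = (0.0500, -0.0200, -0.1100)

F = (0.5000, -1.2000, 2.3000)
τ = (0.0500, -0.0200, -0.1100)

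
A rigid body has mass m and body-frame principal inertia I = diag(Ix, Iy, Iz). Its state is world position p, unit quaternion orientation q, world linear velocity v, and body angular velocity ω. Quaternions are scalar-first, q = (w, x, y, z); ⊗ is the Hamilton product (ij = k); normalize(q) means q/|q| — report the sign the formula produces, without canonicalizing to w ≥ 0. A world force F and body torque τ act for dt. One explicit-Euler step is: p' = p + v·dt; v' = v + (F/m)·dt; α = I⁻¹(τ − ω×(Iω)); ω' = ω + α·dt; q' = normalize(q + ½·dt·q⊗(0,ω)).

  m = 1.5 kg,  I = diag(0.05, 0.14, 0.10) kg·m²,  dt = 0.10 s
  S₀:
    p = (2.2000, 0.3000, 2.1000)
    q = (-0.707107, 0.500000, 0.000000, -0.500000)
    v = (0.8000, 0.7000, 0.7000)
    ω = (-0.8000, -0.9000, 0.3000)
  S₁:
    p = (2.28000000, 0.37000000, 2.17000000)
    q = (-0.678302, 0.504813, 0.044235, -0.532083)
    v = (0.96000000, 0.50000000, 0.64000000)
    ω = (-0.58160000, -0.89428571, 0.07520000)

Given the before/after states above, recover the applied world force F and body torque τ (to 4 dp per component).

F = (2.4000, -3.0000, -0.9000)
τ = (0.1200, 0.0200, -0.1600)

ω₁ − ω₀ = (0.21840000, 0.00571429, -0.22480000)
gyro term ω₀×Iω₀ = (0.0108, 0.0120, 0.0648)
applied torque τ = (0.1200, 0.0200, -0.1600)
Δv = v₁−v₀ = (0.16000000, -0.20000000, -0.06000000)
m·(v₁−v₀)/dt = (2.4000, -3.0000, -0.9000)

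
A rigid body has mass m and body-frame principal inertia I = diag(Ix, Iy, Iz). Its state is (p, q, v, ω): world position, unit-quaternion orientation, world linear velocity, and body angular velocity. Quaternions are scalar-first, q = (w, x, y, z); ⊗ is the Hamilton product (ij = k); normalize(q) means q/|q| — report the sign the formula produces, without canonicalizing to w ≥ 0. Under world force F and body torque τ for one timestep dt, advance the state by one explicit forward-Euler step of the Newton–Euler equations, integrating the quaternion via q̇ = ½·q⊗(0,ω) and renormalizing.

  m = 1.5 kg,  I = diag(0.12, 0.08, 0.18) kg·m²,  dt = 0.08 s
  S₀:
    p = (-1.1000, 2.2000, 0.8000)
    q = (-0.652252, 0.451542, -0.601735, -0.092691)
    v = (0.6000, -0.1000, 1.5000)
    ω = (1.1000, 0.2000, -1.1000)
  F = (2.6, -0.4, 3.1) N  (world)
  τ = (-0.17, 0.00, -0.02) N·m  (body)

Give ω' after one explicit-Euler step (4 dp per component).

ω' = (1.0013, 0.1274, -1.1050)

(τ − ω×Iω)/I = (-1.2333, -0.9075, -0.0622)
new body rate ω' = (1.0013, 0.1274, -1.1050)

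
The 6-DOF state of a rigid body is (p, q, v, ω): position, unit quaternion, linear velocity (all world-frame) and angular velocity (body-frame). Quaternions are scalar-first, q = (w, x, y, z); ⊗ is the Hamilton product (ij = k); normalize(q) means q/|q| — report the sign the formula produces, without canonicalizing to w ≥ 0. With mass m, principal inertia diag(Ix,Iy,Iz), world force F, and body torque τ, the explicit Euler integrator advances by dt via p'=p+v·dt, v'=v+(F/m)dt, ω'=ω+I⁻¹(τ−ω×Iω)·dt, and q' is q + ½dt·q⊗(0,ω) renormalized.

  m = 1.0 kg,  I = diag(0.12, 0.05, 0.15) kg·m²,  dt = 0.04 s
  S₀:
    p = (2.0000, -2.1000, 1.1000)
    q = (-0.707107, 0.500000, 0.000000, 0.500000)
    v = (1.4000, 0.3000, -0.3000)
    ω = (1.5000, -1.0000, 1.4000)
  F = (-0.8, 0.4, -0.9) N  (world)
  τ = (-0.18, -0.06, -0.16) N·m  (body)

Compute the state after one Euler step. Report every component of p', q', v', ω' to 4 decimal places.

(τ − ω×Iω)/I = (-0.3333, 0.0600, -1.7667)
ω + α·dt = (1.4867, -0.9976, 1.3293)
q⊗(0,ω) = (-1.4500000, -0.5606605, 0.7571070, -1.4899498)
q' = normalize(q + ½dt·q⊗(0,ω)) = (-0.7353, 0.4883, 0.0151, 0.4697)
linear accel F/m = (-0.8000, 0.4000, -0.9000)
p' = p + v·dt = (2.0560, -2.0880, 1.0880)
new velocity v' = (1.3680, 0.3160, -0.3360)

p' = (2.0560, -2.0880, 1.0880)
q' = (-0.7353, 0.4883, 0.0151, 0.4697)
v' = (1.3680, 0.3160, -0.3360)
ω' = (1.4867, -0.9976, 1.3293)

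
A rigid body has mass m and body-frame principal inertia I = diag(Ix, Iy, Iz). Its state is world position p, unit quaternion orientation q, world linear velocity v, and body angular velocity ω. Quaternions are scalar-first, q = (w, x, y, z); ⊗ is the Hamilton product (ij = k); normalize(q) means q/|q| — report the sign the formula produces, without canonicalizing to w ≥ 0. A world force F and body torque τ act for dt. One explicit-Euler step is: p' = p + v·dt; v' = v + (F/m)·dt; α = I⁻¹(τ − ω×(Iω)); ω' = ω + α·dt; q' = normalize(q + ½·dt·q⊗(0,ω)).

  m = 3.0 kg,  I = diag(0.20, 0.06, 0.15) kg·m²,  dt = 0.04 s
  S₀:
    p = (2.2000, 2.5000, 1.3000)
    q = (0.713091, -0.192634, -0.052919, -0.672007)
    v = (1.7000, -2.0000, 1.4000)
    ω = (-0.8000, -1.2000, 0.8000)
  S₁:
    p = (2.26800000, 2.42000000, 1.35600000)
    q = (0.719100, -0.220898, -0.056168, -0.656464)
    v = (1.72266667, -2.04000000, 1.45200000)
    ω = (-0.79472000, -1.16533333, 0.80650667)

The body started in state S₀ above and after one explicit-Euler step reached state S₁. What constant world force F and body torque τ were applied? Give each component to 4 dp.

ω₁ − ω₀ = (0.00528000, 0.03466667, 0.00650667)
τ = I·(Δω/dt) + ω₀×(Iω₀) = (-0.0600, 0.0200, -0.1100)
Δv = v₁−v₀ = (0.02266667, -0.04000000, 0.05200000)
applied force F = (1.7000, -3.0000, 3.9000)

F = (1.7000, -3.0000, 3.9000)
τ = (-0.0600, 0.0200, -0.1100)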